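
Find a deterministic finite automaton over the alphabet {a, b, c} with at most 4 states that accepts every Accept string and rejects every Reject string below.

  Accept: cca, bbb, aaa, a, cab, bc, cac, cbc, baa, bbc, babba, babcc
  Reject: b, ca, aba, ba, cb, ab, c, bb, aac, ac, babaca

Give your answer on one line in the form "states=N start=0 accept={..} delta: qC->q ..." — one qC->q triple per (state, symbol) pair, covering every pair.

Grow the machine one transition at a time. Run the examples from 0; the earliest place one falls off (shortest prefix, ties alphabetical) gets sent to the lowest-numbered state that keeps every Accept/Reject pair distinguishable — a pair clashes when both reach the same state with identical unread suffix — and to a fresh state only if none does.
a: 0a undefined. 0a->0: ok.
b: 0b undefined. 0b->0: no, bbb/b meet in 0. Open state 1: 0b->1.
c: 0c undefined. 0c->0: no, cca/ca meet in 0. 0c->1: ok.
ba: 1a undefined. 1a->0: no, aaa/ca meet in 0. 1a->1: no, cab/cb meet in 1 with "b" left. Open state 2: 1a->2.
bb: 1b undefined. 1b->0: no, bbb/b meet in 1. 1b->1: no, bbb/b meet in 1. 1b->2: ok.
bc: 1c undefined. 1c->0: ok.
baa: 2a undefined. 2a->0: ok.
bab: 2b undefined. 2b->0: no, babba/ca meet in 2. 2b->1: no, bbb/b meet in 1. 2b->2: no, bbb/ca meet in 2. Open state 3: 2b->3.
bbc: 2c undefined. 2c->0: ok.
baba: 3a undefined. 3a->0: ok.
babb: 3b undefined. 3b->0: ok.
babc: 3c undefined. 3c->0: no, babcc/b meet in 1. 3c->1: ok.
All examples now run through 4 states with every (state, symbol) defined. Accept strings end in {0,3}, Reject strings end in {1,2}; accept={0,3}.

states=4 start=0 accept={0,3} delta: 0a->0 0b->1 0c->1 1a->2 1b->2 1c->0 2a->0 2b->3 2c->0 3a->0 3b->0 3c->1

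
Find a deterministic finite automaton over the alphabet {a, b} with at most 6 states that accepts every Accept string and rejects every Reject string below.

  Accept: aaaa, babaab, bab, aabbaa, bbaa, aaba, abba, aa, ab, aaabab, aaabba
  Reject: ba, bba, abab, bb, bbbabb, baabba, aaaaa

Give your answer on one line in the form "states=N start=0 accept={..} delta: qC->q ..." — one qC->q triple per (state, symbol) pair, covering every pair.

Fold the examples into a partial DFA from state 0: repeatedly fix the first undefined (state, symbol) met by the shortest-then-alphabetical prefix, trying targets in increasing order and rejecting any under which an Accept and a Reject string meet in one state with the same remainder; add a state when all current targets are rejected. Accepting states are where Accept strings end.
a: 0a undefined. 0a->0: no, aaaa/aaaaa meet in 0. Open state 1: 0a->1.
b: 0b undefined. 0b->0: ok.
aa: 1a undefined. 1a->0: no, aaaa/bb meet in 0. 1a->1: no, aaaa/ba meet in 1. Open state 2: 1a->2.
ab: 1b undefined. 1b->0: no, bab/abab meet in 0. 1b->1: no, bab/ba meet in 1. 1b->2: ok.
aaa: 2a undefined. 2a->0: no, aaaa/ba meet in 1. 2a->1: no, aaaa/abab meet in 2. 2a->2: no, aaaa/aaaaa meet in 2. Open state 3: 2a->3.
aab: 2b undefined. 2b->0: no, aaba/ba meet in 1. 2b->1: ok.
aaaa: 3a undefined. 3a->0: no, aaaa/bb meet in 0. 3a->1: no, aaaa/ba meet in 1. 3a->2: no, babaab/ba meet in 1. 3a->3: no, aaaa/baabba meet in 3. Open state 4: 3a->4.
aaab: 3b undefined. 3b->0: no, aaabba/ba meet in 1. 3b->1: no, aaabab/ba meet in 1. 3b->2: no, bab/abab meet in 2. 3b->3: ok.
aaaaa: 4a undefined. 4a->0: ok.
aaabab: 4b undefined. 4b->0: no, babaab/bb meet in 0. 4b->1: no, babaab/ba meet in 1. 4b->2: ok.
All examples now run through 5 states with every (state, symbol) defined. Accept strings end in {2,4}, Reject strings end in {0,1,3}; accept={2,4}.

states=5 start=0 accept={2,4} delta: 0a->1 0b->0 1a->2 1b->2 2a->3 2b->1 3a->4 3b->3 4a->0 4b->2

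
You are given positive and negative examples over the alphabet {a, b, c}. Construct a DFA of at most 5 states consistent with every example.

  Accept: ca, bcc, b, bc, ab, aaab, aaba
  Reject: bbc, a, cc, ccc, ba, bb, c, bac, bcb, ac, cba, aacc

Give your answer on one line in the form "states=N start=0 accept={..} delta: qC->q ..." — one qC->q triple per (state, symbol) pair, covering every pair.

states=4 start=0 accept={0,2,3} delta: 0a->1 0b->2 0c->1 1a->3 1b->0 1c->1 2a->1 2b->1 2c->2 3a->0 3b->1 3c->0

Fold the examples into a partial DFA from state 0: repeatedly fix the first undefined (state, symbol) met by the shortest-then-alphabetical prefix, trying targets in increasing order and rejecting any under which an Accept and a Reject string meet in one state with the same remainder; add a state when all current targets are rejected. Accepting states are where Accept strings end.
a: 0a undefined. 0a->0: no, aaba/ba meet in 0 with "ba" left. Open state 1: 0a->1.
b: 0b undefined. 0b->0: no, bcc/cc meet in 0 with "cc" left. 0b->1: no, b/a meet in 1. Open state 2: 0b->2.
c: 0c undefined. 0c->0: no, ca/a meet in 1. 0c->1: ok.
aa: 1a undefined. 1a->0: no, aaba/ba meet in 2 with "a" left. 1a->1: no, ca/a meet in 1. 1a->2: no, bcc/aacc meet in 2 with "cc" left. Open state 3: 1a->3.
ab: 1b undefined. 1b->0: ok.
ac: 1c undefined. 1c->0: no, ab/cc meet in 0. 1c->1: ok.
ba: 2a undefined. 2a->0: no, ab/ba meet in 0. 2a->1: ok.
bb: 2b undefined. 2b->0: no, ab/bb meet in 0. 2b->1: ok.
bc: 2c undefined. 2c->0: no, bcc/bbc meet in 1. 2c->1: no, bcc/bbc meet in 1. 2c->2: ok.
aaa: 3a undefined. 3a->0: ok.
aab: 3b undefined. 3b->0: no, aaba/bbc meet in 1. 3b->1: ok.
aac: 3c undefined. 3c->0: ok.
All examples now run through 4 states with every (state, symbol) defined. Accept strings end in {0,2,3}, Reject strings end in {1}; accept={0,2,3}.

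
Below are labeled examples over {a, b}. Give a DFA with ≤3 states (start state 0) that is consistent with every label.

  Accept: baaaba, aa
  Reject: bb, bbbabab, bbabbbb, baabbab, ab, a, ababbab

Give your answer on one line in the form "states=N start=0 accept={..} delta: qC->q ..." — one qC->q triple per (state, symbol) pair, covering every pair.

states=3 start=0 accept={2} delta: 0a->1 0b->0 1a->2 1b->0 2a->2 2b->1

Grow the machine one transition at a time. Run the examples from 0; the earliest place one falls off (shortest prefix, ties alphabetical) gets sent to the lowest-numbered state that keeps every Accept/Reject pair distinguishable — a pair clashes when both reach the same state with identical unread suffix — and to a fresh state only if none does.
a: 0a undefined. 0a->0: no, aa/a meet in 0. Open state 1: 0a->1.
b: 0b undefined. 0b->0: ok.
aa: 1a undefined. 1a->0: no, aa/bb meet in 0. 1a->1: no, aa/a meet in 1. Open state 2: 1a->2.
ab: 1b undefined. 1b->0: ok.
baaa: 2a undefined. 2a->0: no, baaaba/a meet in 1. 2a->1: no, baaaba/a meet in 1. 2a->2: ok.
baab: 2b undefined. 2b->0: no, baaaba/a meet in 1. 2b->1: ok.
All examples now run through 3 states with every (state, symbol) defined. Accept strings end in {2}, Reject strings end in {0,1}; accept={2}.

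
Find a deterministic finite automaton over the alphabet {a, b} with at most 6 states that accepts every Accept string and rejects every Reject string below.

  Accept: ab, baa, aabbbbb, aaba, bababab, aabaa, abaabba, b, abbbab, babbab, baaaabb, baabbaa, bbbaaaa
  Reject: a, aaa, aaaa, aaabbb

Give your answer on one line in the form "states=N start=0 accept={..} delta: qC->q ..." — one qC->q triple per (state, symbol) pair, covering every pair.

states=5 start=0 accept={1,2,4} delta: 0a->0 0b->1 1a->2 1b->2 2a->2 2b->3 3a->4 3b->4 4a->1 4b->4

Fold the examples into a partial DFA from state 0: repeatedly fix the first undefined (state, symbol) met by the shortest-then-alphabetical prefix, trying targets in increasing order and rejecting any under which an Accept and a Reject string meet in one state with the same remainder; add a state when all current targets are rejected. Accepting states are where Accept strings end.
a: 0a undefined. 0a->0: ok.
b: 0b undefined. 0b->0: no, ab/a meet in 0. Open state 1: 0b->1.
ba: 1a undefined. 1a->0: no, baa/a meet in 0. 1a->1: no, baaaabb/aaabbb meet in 1 with "bb" left. Open state 2: 1a->2.
bb: 1b undefined. 1b->0: no, ab/aaabbb meet in 1. 1b->1: no, ab/aaabbb meet in 1. 1b->2: ok.
baa: 2a undefined. 2a->0: no, baa/a meet in 0. 2a->1: no, baaaabb/aaabbb meet in 2 with "b" left. 2a->2: ok.
bab: 2b undefined. 2b->0: no, bababab/a meet in 0. 2b->1: no, ab/aaabbb meet in 1. 2b->2: no, baa/aaabbb meet in 2. Open state 3: 2b->3.
baba: 3a undefined. 3a->0: no, bababab/aaabbb meet in 3. 3a->1: no, bababab/aaabbb meet in 3. 3a->2: no, bababab/aaabbb meet in 3. 3a->3: no, bbbaaaa/aaabbb meet in 3. Open state 4: 3a->4.
babb: 3b undefined. 3b->0: no, abaabba/a meet in 0. 3b->1: no, babbab/aaabbb meet in 3. 3b->2: no, aabbbbb/aaabbb meet in 3. 3b->3: no, aabbbbb/aaabbb meet in 3. 3b->4: ok.
babab: 4b undefined. 4b->0: no, aabbbbb/a meet in 0. 4b->1: no, bababab/aaabbb meet in 3. 4b->2: no, bababab/aaabbb meet in 3. 4b->3: no, aabbbbb/aaabbb meet in 3. 4b->4: ok.
babba: 4a undefined. 4a->0: no, abaabba/a meet in 0. 4a->1: ok.
All examples now run through 5 states with every (state, symbol) defined. Accept strings end in {1,2,4}, Reject strings end in {0,3}; accept={1,2,4}.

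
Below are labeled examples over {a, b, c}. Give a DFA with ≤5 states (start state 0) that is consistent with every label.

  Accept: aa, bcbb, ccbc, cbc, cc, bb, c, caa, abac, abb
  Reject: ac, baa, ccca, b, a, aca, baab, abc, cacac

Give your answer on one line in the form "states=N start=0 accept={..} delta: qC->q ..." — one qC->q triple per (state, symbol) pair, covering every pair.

Grow the machine one transition at a time. Run the examples from 0; the earliest place one falls off (shortest prefix, ties alphabetical) gets sent to the lowest-numbered state that keeps every Accept/Reject pair distinguishable — a pair clashes when both reach the same state with identical unread suffix — and to a fresh state only if none does.
a: 0a undefined. 0a->0: no, aa/a meet in 0. Open state 1: 0a->1.
b: 0b undefined. 0b->0: no, aa/baa meet in 1 with "a" left. 0b->1: ok.
c: 0c undefined. 0c->0: no, ccbc/ac meet in 1 with "c" left. 0c->1: no, cbc/abc meet in 1 with "bc" left. Open state 2: 0c->2.
aa: 1a undefined. 1a->0: no, bb/baab meet in 1 with "b" left. 1a->1: no, aa/baa meet in 1. 1a->2: ok.
ab: 1b undefined. 1b->0: no, aa/abc meet in 2. 1b->1: no, bb/b meet in 1. 1b->2: no, cc/abc meet in 2 with "c" left. Open state 3: 1b->3.
ac: 1c undefined. 1c->0: ok.
ca: 2a undefined. 2a->0: no, aa/cacac meet in 2. 2a->1: no, bcbb/baab meet in 3. 2a->2: no, aa/baa meet in 2. 2a->3: no, bcbb/baa meet in 3. Open state 4: 2a->4.
cb: 2b undefined. 2b->0: ok.
cc: 2c undefined. 2c->0: no, ccbc/ac meet in 0. 2c->1: no, ccbc/abc meet in 3 with "c" left. 2c->2: ok.
aba: 3a undefined. 3a->0: ok.
abb: 3b undefined. 3b->0: no, abb/ac meet in 0. 3b->1: no, abb/b meet in 1. 3b->2: ok.
abc: 3c undefined. 3c->0: ok.
caa: 4a undefined. 4a->0: no, caa/ac meet in 0. 4a->1: no, caa/b meet in 1. 4a->2: ok.
cac: 4c undefined. 4c->0: ok.
baab: 4b undefined. 4b->0: ok.
All examples now run through 5 states with every (state, symbol) defined. Accept strings end in {2,3}, Reject strings end in {0,1,4}; accept={2,3}.

states=5 start=0 accept={2,3} delta: 0a->1 0b->1 0c->2 1a->2 1b->3 1c->0 2a->4 2b->0 2c->2 3a->0 3b->2 3c->0 4a->2 4b->0 4c->0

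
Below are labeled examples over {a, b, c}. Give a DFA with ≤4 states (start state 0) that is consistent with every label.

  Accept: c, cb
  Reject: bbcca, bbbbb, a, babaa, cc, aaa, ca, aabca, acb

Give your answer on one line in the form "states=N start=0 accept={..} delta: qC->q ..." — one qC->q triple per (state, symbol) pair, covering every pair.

states=3 start=0 accept={2} delta: 0a->1 0b->0 0c->2 1a->0 1b->0 1c->0 2a->0 2b->2 2c->0

Grow the machine one transition at a time. Run the examples from 0; the earliest place one falls off (shortest prefix, ties alphabetical) gets sent to the lowest-numbered state that keeps every Accept/Reject pair distinguishable — a pair clashes when both reach the same state with identical unread suffix — and to a fresh state only if none does.
a: 0a undefined. 0a->0: no, cb/acb meet in 0 with "cb" left. Open state 1: 0a->1.
b: 0b undefined. 0b->0: ok.
c: 0c undefined. 0c->0: no, c/bbbbb meet in 0. 0c->1: no, c/a meet in 1. Open state 2: 0c->2.
aa: 1a undefined. 1a->0: ok.
ac: 1c undefined. 1c->0: ok.
ca: 2a undefined. 2a->0: ok.
cb: 2b undefined. 2b->0: no, cb/bbbbb meet in 0. 2b->1: no, cb/a meet in 1. 2b->2: ok.
cc: 2c undefined. 2c->0: ok.
bab: 1b undefined. 1b->0: ok.
All examples now run through 3 states with every (state, symbol) defined. Accept strings end in {2}, Reject strings end in {0,1}; accept={2}.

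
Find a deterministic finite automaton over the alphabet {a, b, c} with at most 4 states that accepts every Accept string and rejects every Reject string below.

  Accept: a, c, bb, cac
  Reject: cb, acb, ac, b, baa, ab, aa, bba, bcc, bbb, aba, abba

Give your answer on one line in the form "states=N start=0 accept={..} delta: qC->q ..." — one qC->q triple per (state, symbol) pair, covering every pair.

states=3 start=0 accept={1} delta: 0a->1 0b->2 0c->1 1a->0 1b->2 1c->0 2a->2 2b->1 2c->1

Fold the examples into a partial DFA from state 0: repeatedly fix the first undefined (state, symbol) met by the shortest-then-alphabetical prefix, trying targets in increasing order and rejecting any under which an Accept and a Reject string meet in one state with the same remainder; add a state when all current targets are rejected. Accepting states are where Accept strings end.
a: 0a undefined. 0a->0: no, a/aa meet in 0. Open state 1: 0a->1.
b: 0b undefined. 0b->0: no, a/bba meet in 1. 0b->1: no, a/b meet in 1. Open state 2: 0b->2.
c: 0c undefined. 0c->0: no, cac/ac meet in 1 with "c" left. 0c->1: ok.
aa: 1a undefined. 1a->0: ok.
ab: 1b undefined. 1b->0: no, a/aba meet in 1. 1b->1: no, a/cb meet in 1. 1b->2: ok.
ac: 1c undefined. 1c->0: ok.
ba: 2a undefined. 2a->0: no, a/baa meet in 1. 2a->1: no, a/aba meet in 1. 2a->2: ok.
bb: 2b undefined. 2b->0: no, a/bba meet in 1. 2b->1: ok.
bc: 2c undefined. 2c->0: no, a/bcc meet in 1. 2c->1: ok.
All examples now run through 3 states with every (state, symbol) defined. Accept strings end in {1}, Reject strings end in {0,2}; accept={1}.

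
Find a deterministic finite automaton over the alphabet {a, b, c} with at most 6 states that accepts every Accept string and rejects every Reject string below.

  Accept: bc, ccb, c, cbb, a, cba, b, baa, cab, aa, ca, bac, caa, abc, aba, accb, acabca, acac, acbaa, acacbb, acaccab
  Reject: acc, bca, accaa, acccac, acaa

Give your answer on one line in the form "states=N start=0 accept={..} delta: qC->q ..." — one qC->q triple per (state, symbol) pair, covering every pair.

states=5 start=0 accept={0,1,2,4} delta: 0a->1 0b->1 0c->0 1a->0 1b->0 1c->2 2a->3 2b->0 2c->3 3a->3 3b->0 3c->4 4a->2 4b->0 4c->0

Grow the machine one transition at a time. Run the examples from 0; the earliest place one falls off (shortest prefix, ties alphabetical) gets sent to the lowest-numbered state that keeps every Accept/Reject pair distinguishable — a pair clashes when both reach the same state with identical unread suffix — and to a fresh state only if none does.
a: 0a undefined. 0a->0: no, caa/acaa meet in 0 with "caa" left. Open state 1: 0a->1.
b: 0b undefined. 0b->0: no, ca/bca meet in 0 with "ca" left. 0b->1: ok.
c: 0c undefined. 0c->0: ok.
aa: 1a undefined. 1a->0: ok.
ab: 1b undefined. 1b->0: ok.
ac: 1c undefined. 1c->0: no, bc/acc meet in 0. 1c->1: no, bc/acc meet in 1. Open state 2: 1c->2.
aca: 2a undefined. 2a->0: no, ccb/acaa meet in 1. 2a->1: no, ccb/bca meet in 1. 2a->2: no, bc/bca meet in 2. Open state 3: 2a->3.
acb: 2b undefined. 2b->0: ok.
acc: 2c undefined. 2c->0: no, bc/acccac meet in 2. 2c->1: no, ccb/acc meet in 1. 2c->2: no, bc/acc meet in 2. 2c->3: ok.
acaa: 3a undefined. 3a->0: no, ccb/accaa meet in 1. 3a->1: no, ccb/acaa meet in 1. 3a->2: no, bc/acaa meet in 2. 3a->3: ok.
acab: 3b undefined. 3b->0: ok.
acac: 3c undefined. 3c->0: no, bc/acccac meet in 2. 3c->1: no, c/acccac meet in 0. 3c->2: no, bc/acccac meet in 2. 3c->3: no, acac/acc meet in 3. Open state 4: 3c->4.
acacb: 4b undefined. 4b->0: ok.
acacc: 4c undefined. 4c->0: ok.
accca: 4a undefined. 4a->0: no, c/acccac meet in 0. 4a->1: no, bc/acccac meet in 2. 4a->2: ok.
All examples now run through 5 states with every (state, symbol) defined. Accept strings end in {0,1,2,4}, Reject strings end in {3}; accept={0,1,2,4}.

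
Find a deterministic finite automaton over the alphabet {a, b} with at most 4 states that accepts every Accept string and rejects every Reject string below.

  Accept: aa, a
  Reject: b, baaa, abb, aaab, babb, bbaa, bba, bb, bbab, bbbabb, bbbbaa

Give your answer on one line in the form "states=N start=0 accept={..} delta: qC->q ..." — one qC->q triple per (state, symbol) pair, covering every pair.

states=2 start=0 accept={0} delta: 0a->0 0b->1 1a->1 1b->1

Fold the examples into a partial DFA from state 0: repeatedly fix the first undefined (state, symbol) met by the shortest-then-alphabetical prefix, trying targets in increasing order and rejecting any under which an Accept and a Reject string meet in one state with the same remainder; add a state when all current targets are rejected. Accepting states are where Accept strings end.
a: 0a undefined. 0a->0: ok.
b: 0b undefined. 0b->0: no, aa/b meet in 0. Open state 1: 0b->1.
ba: 1a undefined. 1a->0: no, aa/baaa meet in 0. 1a->1: ok.
bb: 1b undefined. 1b->0: no, aa/abb meet in 0. 1b->1: ok.
All examples now run through 2 states with every (state, symbol) defined. Accept strings end in {0}, Reject strings end in {1}; accept={0}.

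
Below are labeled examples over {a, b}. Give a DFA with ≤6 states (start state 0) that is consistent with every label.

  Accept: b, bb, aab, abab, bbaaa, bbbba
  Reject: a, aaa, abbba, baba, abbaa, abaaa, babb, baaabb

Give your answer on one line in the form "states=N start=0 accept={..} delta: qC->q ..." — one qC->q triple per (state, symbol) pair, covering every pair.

states=5 start=0 accept={1,2,3} delta: 0a->0 0b->1 1a->2 1b->2 2a->3 2b->3 3a->4 3b->4 4a->1 4b->3

State merging on the prefix tree: take the shortest (then alphabetical) example prefix whose next move is undefined and point that move at state 0, else 1, else 2, ...; a target is out if some Accept/Reject pair would then sit in one state with the same input left (inseparable). If every existing state is out, open a new one.
a: 0a undefined. 0a->0: ok.
b: 0b undefined. 0b->0: no, b/a meet in 0. Open state 1: 0b->1.
ba: 1a undefined. 1a->0: no, bb/babb meet in 1 with "b" left. 1a->1: no, b/abaaa meet in 1. Open state 2: 1a->2.
bb: 1b undefined. 1b->0: no, bb/a meet in 0. 1b->1: no, bbaaa/abaaa meet in 2 with "aa" left. 1b->2: ok.
baa: 2a undefined. 2a->0: no, bb/baaabb meet in 2. 2a->1: no, bb/abbaa meet in 2. 2a->2: no, bb/abbaa meet in 2. Open state 3: 2a->3.
bab: 2b undefined. 2b->0: no, b/babb meet in 1. 2b->1: no, bb/abbba meet in 2. 2b->2: no, bb/babb meet in 2. 2b->3: ok.
baaa: 3a undefined. 3a->0: no, bb/baaabb meet in 2. 3a->1: no, b/abbba meet in 1. 3a->2: no, bb/abbba meet in 2. 3a->3: no, abab/abbba meet in 3. Open state 4: 3a->4.
babb: 3b undefined. 3b->0: no, bbbba/a meet in 0. 3b->1: no, b/babb meet in 1. 3b->2: no, bb/babb meet in 2. 3b->3: no, abab/babb meet in 3. 3b->4: ok.
baaab: 4b undefined. 4b->0: no, b/baaabb meet in 1. 4b->1: no, bb/baaabb meet in 2. 4b->2: no, abab/baaabb meet in 3. 4b->3: ok.
bbaaa: 4a undefined. 4a->0: no, bbaaa/a meet in 0. 4a->1: ok.
All examples now run through 5 states with every (state, symbol) defined. Accept strings end in {1,2,3}, Reject strings end in {0,4}; accept={1,2,3}.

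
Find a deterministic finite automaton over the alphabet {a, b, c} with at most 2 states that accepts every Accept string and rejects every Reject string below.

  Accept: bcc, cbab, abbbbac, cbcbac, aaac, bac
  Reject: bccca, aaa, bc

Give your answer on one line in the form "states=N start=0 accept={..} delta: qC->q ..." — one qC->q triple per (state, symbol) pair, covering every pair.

State merging on the prefix tree: take the shortest (then alphabetical) example prefix whose next move is undefined and point that move at state 0, else 1, else 2, ...; a target is out if some Accept/Reject pair would then sit in one state with the same input left (inseparable). If every existing state is out, open a new one.
a: 0a undefined. 0a->0: ok.
b: 0b undefined. 0b->0: no, abbbbac/bc meet in 0 with "c" left. Open state 1: 0b->1.
c: 0c undefined. 0c->0: no, aaac/aaa meet in 0. 0c->1: ok.
ba: 1a undefined. 1a->0: ok.
bc: 1c undefined. 1c->0: ok.
cb: 1b undefined. 1b->0: ok.
All examples now run through 2 states with every (state, symbol) defined. Accept strings end in {1}, Reject strings end in {0}; accept={1}.

states=2 start=0 accept={1} delta: 0a->0 0b->1 0c->1 1a->0 1b->0 1c->0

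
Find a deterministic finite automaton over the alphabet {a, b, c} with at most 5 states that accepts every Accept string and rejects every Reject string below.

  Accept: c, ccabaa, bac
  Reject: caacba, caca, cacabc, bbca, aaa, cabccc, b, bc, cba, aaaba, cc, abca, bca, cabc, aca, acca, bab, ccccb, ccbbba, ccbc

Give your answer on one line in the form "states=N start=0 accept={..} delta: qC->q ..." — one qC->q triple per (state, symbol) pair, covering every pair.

states=5 start=0 accept={2,4} delta: 0a->0 0b->1 0c->2 1a->0 1b->0 1c->0 2a->0 2b->0 2c->3 3a->3 3b->4 3c->0 4a->4 4b->0 4c->0

Grow the machine one transition at a time. Run the examples from 0; the earliest place one falls off (shortest prefix, ties alphabetical) gets sent to the lowest-numbered state that keeps every Accept/Reject pair distinguishable — a pair clashes when both reach the same state with identical unread suffix — and to a fresh state only if none does.
a: 0a undefined. 0a->0: ok.
b: 0b undefined. 0b->0: no, c/bc meet in 0 with "c" left. Open state 1: 0b->1.
c: 0c undefined. 0c->0: no, c/caca meet in 0. 0c->1: no, c/b meet in 1. Open state 2: 0c->2.
ba: 1a undefined. 1a->0: ok.
bb: 1b undefined. 1b->0: ok.
bc: 1c undefined. 1c->0: ok.
ca: 2a undefined. 2a->0: ok.
cb: 2b undefined. 2b->0: ok.
cc: 2c undefined. 2c->0: no, ccabaa/caacba meet in 0. 2c->1: no, c/ccbc meet in 2. 2c->2: no, c/cabccc meet in 2. Open state 3: 2c->3.
cca: 3a undefined. 3a->0: no, ccabaa/caacba meet in 0. 3a->1: no, ccabaa/caacba meet in 0. 3a->2: no, c/acca meet in 2. 3a->3: ok.
ccb: 3b undefined. 3b->0: no, c/ccbc meet in 2. 3b->1: no, ccabaa/caacba meet in 0. 3b->2: no, ccabaa/caacba meet in 0. 3b->3: no, ccabaa/cabccc meet in 3. Open state 4: 3b->4.
ccc: 3c undefined. 3c->0: ok.
ccbb: 4b undefined. 4b->0: ok.
ccbc: 4c undefined. 4c->0: ok.
ccaba: 4a undefined. 4a->0: no, ccabaa/caacba meet in 0. 4a->1: no, ccabaa/caacba meet in 0. 4a->2: no, ccabaa/caacba meet in 0. 4a->3: no, ccabaa/cabccc meet in 3. 4a->4: ok.
All examples now run through 5 states with every (state, symbol) defined. Accept strings end in {2,4}, Reject strings end in {0,1,3}; accept={2,4}.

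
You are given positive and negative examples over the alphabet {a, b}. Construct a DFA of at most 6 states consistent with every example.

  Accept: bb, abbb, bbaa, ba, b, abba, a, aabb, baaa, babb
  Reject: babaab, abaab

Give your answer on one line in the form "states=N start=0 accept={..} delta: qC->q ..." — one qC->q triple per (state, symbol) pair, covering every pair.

states=4 start=0 accept={0,1,2} delta: 0a->0 0b->1 1a->2 1b->0 2a->2 2b->3 3a->1 3b->0

Fold the examples into a partial DFA from state 0: repeatedly fix the first undefined (state, symbol) met by the shortest-then-alphabetical prefix, trying targets in increasing order and rejecting any under which an Accept and a Reject string meet in one state with the same remainder; add a state when all current targets are rejected. Accepting states are where Accept strings end.
a: 0a undefined. 0a->0: ok.
b: 0b undefined. 0b->0: no, bb/babaab meet in 0. Open state 1: 0b->1.
ba: 1a undefined. 1a->0: no, b/babaab meet in 1. 1a->1: no, bb/abaab meet in 1 with "b" left. Open state 2: 1a->2.
bb: 1b undefined. 1b->0: ok.
baa: 2a undefined. 2a->0: no, abbb/abaab meet in 1. 2a->1: no, bb/abaab meet in 0. 2a->2: ok.
bab: 2b undefined. 2b->0: no, bb/abaab meet in 0. 2b->1: no, abbb/babaab meet in 1. 2b->2: no, ba/babaab meet in 2. Open state 3: 2b->3.
baba: 3a undefined. 3a->0: no, abbb/babaab meet in 1. 3a->1: ok.
babb: 3b undefined. 3b->0: ok.
All examples now run through 4 states with every (state, symbol) defined. Accept strings end in {0,1,2}, Reject strings end in {3}; accept={0,1,2}.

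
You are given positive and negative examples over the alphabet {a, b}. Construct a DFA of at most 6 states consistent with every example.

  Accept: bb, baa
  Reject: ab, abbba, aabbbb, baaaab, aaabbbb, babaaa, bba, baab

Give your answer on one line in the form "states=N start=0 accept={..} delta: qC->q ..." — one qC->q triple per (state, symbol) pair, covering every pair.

Grow the machine one transition at a time. Run the examples from 0; the earliest place one falls off (shortest prefix, ties alphabetical) gets sent to the lowest-numbered state that keeps every Accept/Reject pair distinguishable — a pair clashes when both reach the same state with identical unread suffix — and to a fresh state only if none does.
a: 0a undefined. 0a->0: ok.
b: 0b undefined. 0b->0: no, bb/ab meet in 0. Open state 1: 0b->1.
ba: 1a undefined. 1a->0: no, baa/babaaa meet in 0. 1a->1: no, bb/baaaab meet in 1 with "b" left. Open state 2: 1a->2.
bb: 1b undefined. 1b->0: no, bb/aabbbb meet in 0. 1b->1: no, bb/ab meet in 1. 1b->2: no, baa/bba meet in 2 with "a" left. Open state 3: 1b->3.
baa: 2a undefined. 2a->0: ok.
bab: 2b undefined. 2b->0: no, baa/babaaa meet in 0. 2b->1: no, baa/babaaa meet in 0. 2b->2: no, baa/babaaa meet in 0. 2b->3: ok.
bba: 3a undefined. 3a->0: no, baa/babaaa meet in 0. 3a->1: no, baa/babaaa meet in 0. 3a->2: no, baa/babaaa meet in 0. 3a->3: no, bb/babaaa meet in 3. Open state 4: 3a->4.
abbb: 3b undefined. 3b->0: no, baa/abbba meet in 0. 3b->1: no, bb/aabbbb meet in 3. 3b->2: no, bb/aabbbb meet in 3. 3b->3: no, bb/aabbbb meet in 3. 3b->4: ok.
abbba: 4a undefined. 4a->0: no, baa/abbba meet in 0. 4a->1: ok.
aabbbb: 4b undefined. 4b->0: no, baa/aabbbb meet in 0. 4b->1: ok.
All examples now run through 5 states with every (state, symbol) defined. Accept strings end in {0,3}, Reject strings end in {1,2,4}; accept={0,3}.

states=5 start=0 accept={0,3} delta: 0a->0 0b->1 1a->2 1b->3 2a->0 2b->3 3a->4 3b->4 4a->1 4b->1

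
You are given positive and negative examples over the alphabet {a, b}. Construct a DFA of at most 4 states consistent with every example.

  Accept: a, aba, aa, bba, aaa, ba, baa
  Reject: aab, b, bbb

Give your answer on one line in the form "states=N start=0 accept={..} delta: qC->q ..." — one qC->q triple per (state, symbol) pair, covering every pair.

Grow the machine one transition at a time. Run the examples from 0; the earliest place one falls off (shortest prefix, ties alphabetical) gets sent to the lowest-numbered state that keeps every Accept/Reject pair distinguishable — a pair clashes when both reach the same state with identical unread suffix — and to a fresh state only if none does.
a: 0a undefined. 0a->0: ok.
b: 0b undefined. 0b->0: no, a/aab meet in 0. Open state 1: 0b->1.
ba: 1a undefined. 1a->0: ok.
bb: 1b undefined. 1b->0: ok.
All examples now run through 2 states with every (state, symbol) defined. Accept strings end in {0}, Reject strings end in {1}; accept={0}.

states=2 start=0 accept={0} delta: 0a->0 0b->1 1a->0 1b->0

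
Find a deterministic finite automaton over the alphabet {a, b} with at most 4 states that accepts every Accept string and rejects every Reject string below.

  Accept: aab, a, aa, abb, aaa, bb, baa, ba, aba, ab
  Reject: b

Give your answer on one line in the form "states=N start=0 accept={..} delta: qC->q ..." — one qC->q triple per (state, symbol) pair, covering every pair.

states=3 start=0 accept={0,1} delta: 0a->1 0b->2 1a->1 1b->1 2a->0 2b->0

Grow the machine one transition at a time. Run the examples from 0; the earliest place one falls off (shortest prefix, ties alphabetical) gets sent to the lowest-numbered state that keeps every Accept/Reject pair distinguishable — a pair clashes when both reach the same state with identical unread suffix — and to a fresh state only if none does.
a: 0a undefined. 0a->0: no, aab/b meet in 0 with "b" left. Open state 1: 0a->1.
b: 0b undefined. 0b->0: no, bb/b meet in 0. 0b->1: no, a/b meet in 1. Open state 2: 0b->2.
aa: 1a undefined. 1a->0: no, aab/b meet in 2. 1a->1: ok.
ab: 1b undefined. 1b->0: no, abb/b meet in 2. 1b->1: ok.
ba: 2a undefined. 2a->0: ok.
bb: 2b undefined. 2b->0: ok.
All examples now run through 3 states with every (state, symbol) defined. Accept strings end in {0,1}, Reject strings end in {2}; accept={0,1}.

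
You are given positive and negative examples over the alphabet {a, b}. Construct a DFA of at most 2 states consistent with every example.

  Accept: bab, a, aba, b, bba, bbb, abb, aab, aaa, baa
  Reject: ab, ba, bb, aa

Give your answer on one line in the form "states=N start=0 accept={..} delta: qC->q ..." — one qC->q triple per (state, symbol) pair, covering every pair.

states=2 start=0 accept={1} delta: 0a->1 0b->1 1a->0 1b->0

State merging on the prefix tree: take the shortest (then alphabetical) example prefix whose next move is undefined and point that move at state 0, else 1, else 2, ...; a target is out if some Accept/Reject pair would then sit in one state with the same input left (inseparable). If every existing state is out, open a new one.
a: 0a undefined. 0a->0: no, a/aa meet in 0. Open state 1: 0a->1.
b: 0b undefined. 0b->0: no, bab/ab meet in 1 with "b" left. 0b->1: ok.
aa: 1a undefined. 1a->0: ok.
ab: 1b undefined. 1b->0: ok.
All examples now run through 2 states with every (state, symbol) defined. Accept strings end in {1}, Reject strings end in {0}; accept={1}.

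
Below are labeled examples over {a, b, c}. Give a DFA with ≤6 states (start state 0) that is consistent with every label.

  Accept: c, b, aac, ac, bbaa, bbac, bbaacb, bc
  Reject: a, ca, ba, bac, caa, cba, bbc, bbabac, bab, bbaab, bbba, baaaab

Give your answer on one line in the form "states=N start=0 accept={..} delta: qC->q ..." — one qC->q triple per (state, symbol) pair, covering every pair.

Fold the examples into a partial DFA from state 0: repeatedly fix the first undefined (state, symbol) met by the shortest-then-alphabetical prefix, trying targets in increasing order and rejecting any under which an Accept and a Reject string meet in one state with the same remainder; add a state when all current targets are rejected. Accepting states are where Accept strings end.
a: 0a undefined. 0a->0: ok.
b: 0b undefined. 0b->0: no, c/bac meet in 0 with "c" left. Open state 1: 0b->1.
c: 0c undefined. 0c->0: no, c/a meet in 0. 0c->1: ok.
ba: 1a undefined. 1a->0: no, c/bac meet in 1. 1a->1: no, c/ca meet in 1. Open state 2: 1a->2.
bb: 1b undefined. 1b->0: no, c/bbc meet in 1. 1b->1: no, bbaa/caa meet in 2 with "a" left. 1b->2: ok.
bc: 1c undefined. 1c->0: no, bc/a meet in 0. 1c->1: ok.
baa: 2a undefined. 2a->0: no, c/bbaab meet in 1. 2a->1: no, c/caa meet in 1. 2a->2: no, bbaa/ca meet in 2. Open state 3: 2a->3.
bab: 2b undefined. 2b->0: ok.
bac: 2c undefined. 2c->0: ok.
baaa: 3a undefined. 3a->0: no, c/bbaab meet in 1. 3a->1: no, bbaacb/ca meet in 2. 3a->2: no, bbaa/ca meet in 2. 3a->3: no, bbaa/caa meet in 3. Open state 4: 3a->4.
bbab: 3b undefined. 3b->0: no, c/bbabac meet in 1. 3b->1: ok.
bbac: 3c undefined. 3c->0: no, bbac/a meet in 0. 3c->1: ok.
baaaa: 4a undefined. 4a->0: no, c/baaaab meet in 1. 4a->1: ok.
bbaab: 4b undefined. 4b->0: ok.
bbaac: 4c undefined. 4c->0: ok.
All examples now run through 5 states with every (state, symbol) defined. Accept strings end in {1,4}, Reject strings end in {0,2,3}; accept={1,4}.

states=5 start=0 accept={1,4} delta: 0a->0 0b->1 0c->1 1a->2 1b->2 1c->1 2a->3 2b->0 2c->0 3a->4 3b->1 3c->1 4a->1 4b->0 4c->0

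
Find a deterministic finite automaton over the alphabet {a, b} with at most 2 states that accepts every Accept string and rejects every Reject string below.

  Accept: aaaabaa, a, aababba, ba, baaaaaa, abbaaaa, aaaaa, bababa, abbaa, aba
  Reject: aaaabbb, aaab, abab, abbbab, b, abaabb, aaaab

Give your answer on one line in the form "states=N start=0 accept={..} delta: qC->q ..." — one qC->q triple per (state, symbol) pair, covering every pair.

states=2 start=0 accept={0} delta: 0a->0 0b->1 1a->0 1b->1

State merging on the prefix tree: take the shortest (then alphabetical) example prefix whose next move is undefined and point that move at state 0, else 1, else 2, ...; a target is out if some Accept/Reject pair would then sit in one state with the same input left (inseparable). If every existing state is out, open a new one.
a: 0a undefined. 0a->0: ok.
b: 0b undefined. 0b->0: no, aaaabaa/aaaabbb meet in 0. Open state 1: 0b->1.
ba: 1a undefined. 1a->0: ok.
abb: 1b undefined. 1b->0: no, aaaabaa/abaabb meet in 0. 1b->1: ok.
All examples now run through 2 states with every (state, symbol) defined. Accept strings end in {0}, Reject strings end in {1}; accept={0}.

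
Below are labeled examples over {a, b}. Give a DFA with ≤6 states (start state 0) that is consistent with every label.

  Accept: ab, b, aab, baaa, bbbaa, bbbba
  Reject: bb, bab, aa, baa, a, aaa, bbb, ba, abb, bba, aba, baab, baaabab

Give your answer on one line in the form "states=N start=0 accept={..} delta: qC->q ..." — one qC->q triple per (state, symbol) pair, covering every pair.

Fold the examples into a partial DFA from state 0: repeatedly fix the first undefined (state, symbol) met by the shortest-then-alphabetical prefix, trying targets in increasing order and rejecting any under which an Accept and a Reject string meet in one state with the same remainder; add a state when all current targets are rejected. Accepting states are where Accept strings end.
a: 0a undefined. 0a->0: ok.
b: 0b undefined. 0b->0: no, ab/bb meet in 0. Open state 1: 0b->1.
ba: 1a undefined. 1a->0: no, ab/bab meet in 1. 1a->1: no, ab/baa meet in 1. Open state 2: 1a->2.
bb: 1b undefined. 1b->0: no, ab/bbb meet in 1. 1b->1: no, ab/bb meet in 1. 1b->2: ok.
baa: 2a undefined. 2a->0: no, ab/baab meet in 1. 2a->1: no, ab/baa meet in 1. 2a->2: no, baaa/bb meet in 2. Open state 3: 2a->3.
bab: 2b undefined. 2b->0: no, bbbaa/bab meet in 0. 2b->1: no, ab/bab meet in 1. 2b->2: no, bbbba/baa meet in 3. 2b->3: ok.
baaa: 3a undefined. 3a->0: no, baaa/aa meet in 0. 3a->1: no, bbbaa/bb meet in 2. 3a->2: no, baaa/bb meet in 2. 3a->3: no, baaa/bab meet in 3. Open state 4: 3a->4.
baab: 3b undefined. 3b->0: no, bbbba/aa meet in 0. 3b->1: no, ab/baab meet in 1. 3b->2: no, bbbba/bab meet in 3. 3b->3: ok.
baaab: 4b undefined. 4b->0: no, ab/baaabab meet in 1. 4b->1: ok.
bbbaa: 4a undefined. 4a->0: no, bbbaa/aa meet in 0. 4a->1: ok.
All examples now run through 5 states with every (state, symbol) defined. Accept strings end in {1,4}, Reject strings end in {0,2,3}; accept={1,4}.

states=5 start=0 accept={1,4} delta: 0a->0 0b->1 1a->2 1b->2 2a->3 2b->3 3a->4 3b->3 4a->1 4b->1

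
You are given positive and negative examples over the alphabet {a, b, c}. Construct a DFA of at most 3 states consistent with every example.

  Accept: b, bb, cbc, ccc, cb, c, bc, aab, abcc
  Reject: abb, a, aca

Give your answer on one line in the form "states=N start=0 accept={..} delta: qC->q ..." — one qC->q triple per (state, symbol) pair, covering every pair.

State merging on the prefix tree: take the shortest (then alphabetical) example prefix whose next move is undefined and point that move at state 0, else 1, else 2, ...; a target is out if some Accept/Reject pair would then sit in one state with the same input left (inseparable). If every existing state is out, open a new one.
a: 0a undefined. 0a->0: no, bb/abb meet in 0 with "bb" left. Open state 1: 0a->1.
b: 0b undefined. 0b->0: ok.
c: 0c undefined. 0c->0: ok.
aa: 1a undefined. 1a->0: ok.
ab: 1b undefined. 1b->0: no, b/abb meet in 0. 1b->1: ok.
ac: 1c undefined. 1c->0: ok.
All examples now run through 2 states with every (state, symbol) defined. Accept strings end in {0}, Reject strings end in {1}; accept={0}.

states=2 start=0 accept={0} delta: 0a->1 0b->0 0c->0 1a->0 1b->1 1c->0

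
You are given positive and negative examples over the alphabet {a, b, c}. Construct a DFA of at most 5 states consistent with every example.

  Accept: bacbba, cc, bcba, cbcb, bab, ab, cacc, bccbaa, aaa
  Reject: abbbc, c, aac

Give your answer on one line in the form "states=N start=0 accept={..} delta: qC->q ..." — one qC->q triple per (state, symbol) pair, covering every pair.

Grow the machine one transition at a time. Run the examples from 0; the earliest place one falls off (shortest prefix, ties alphabetical) gets sent to the lowest-numbered state that keeps every Accept/Reject pair distinguishable — a pair clashes when both reach the same state with identical unread suffix — and to a fresh state only if none does.
a: 0a undefined. 0a->0: ok.
b: 0b undefined. 0b->0: ok.
c: 0c undefined. 0c->0: no, bacbba/abbbc meet in 0. Open state 1: 0c->1.
ca: 1a undefined. 1a->0: ok.
cb: 1b undefined. 1b->0: ok.
cc: 1c undefined. 1c->0: ok.
All examples now run through 2 states with every (state, symbol) defined. Accept strings end in {0}, Reject strings end in {1}; accept={0}.

states=2 start=0 accept={0} delta: 0a->0 0b->0 0c->1 1a->0 1b->0 1c->0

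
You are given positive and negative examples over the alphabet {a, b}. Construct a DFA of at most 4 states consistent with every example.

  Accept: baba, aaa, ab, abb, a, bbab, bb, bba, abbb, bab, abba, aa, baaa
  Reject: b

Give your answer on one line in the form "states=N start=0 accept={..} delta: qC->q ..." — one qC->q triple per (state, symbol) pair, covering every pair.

State merging on the prefix tree: take the shortest (then alphabetical) example prefix whose next move is undefined and point that move at state 0, else 1, else 2, ...; a target is out if some Accept/Reject pair would then sit in one state with the same input left (inseparable). If every existing state is out, open a new one.
a: 0a undefined. 0a->0: no, ab/b meet in 0 with "b" left. Open state 1: 0a->1.
b: 0b undefined. 0b->0: no, bb/b meet in 0. 0b->1: no, a/b meet in 1. Open state 2: 0b->2.
aa: 1a undefined. 1a->0: ok.
ab: 1b undefined. 1b->0: no, abb/b meet in 2. 1b->1: ok.
ba: 2a undefined. 2a->0: no, bab/b meet in 2. 2a->1: ok.
bb: 2b undefined. 2b->0: ok.
All examples now run through 3 states with every (state, symbol) defined. Accept strings end in {0,1}, Reject strings end in {2}; accept={0,1}.

states=3 start=0 accept={0,1} delta: 0a->1 0b->2 1a->0 1b->1 2a->1 2b->0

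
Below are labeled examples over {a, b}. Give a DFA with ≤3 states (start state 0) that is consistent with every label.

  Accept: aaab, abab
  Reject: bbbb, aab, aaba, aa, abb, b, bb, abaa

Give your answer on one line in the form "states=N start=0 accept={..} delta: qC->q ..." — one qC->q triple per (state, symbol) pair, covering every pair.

Grow the machine one transition at a time. Run the examples from 0; the earliest place one falls off (shortest prefix, ties alphabetical) gets sent to the lowest-numbered state that keeps every Accept/Reject pair distinguishable — a pair clashes when both reach the same state with identical unread suffix — and to a fresh state only if none does.
a: 0a undefined. 0a->0: no, aaab/aab meet in 0 with "b" left. Open state 1: 0a->1.
b: 0b undefined. 0b->0: ok.
aa: 1a undefined. 1a->0: ok.
ab: 1b undefined. 1b->0: no, aaab/bbbb meet in 0. 1b->1: no, aaab/aaba meet in 1. Open state 2: 1b->2.
aba: 2a undefined. 2a->0: no, abab/bbbb meet in 0. 2a->1: ok.
abb: 2b undefined. 2b->0: ok.
All examples now run through 3 states with every (state, symbol) defined. Accept strings end in {2}, Reject strings end in {0,1}; accept={2}.

states=3 start=0 accept={2} delta: 0a->1 0b->0 1a->0 1b->2 2a->1 2b->0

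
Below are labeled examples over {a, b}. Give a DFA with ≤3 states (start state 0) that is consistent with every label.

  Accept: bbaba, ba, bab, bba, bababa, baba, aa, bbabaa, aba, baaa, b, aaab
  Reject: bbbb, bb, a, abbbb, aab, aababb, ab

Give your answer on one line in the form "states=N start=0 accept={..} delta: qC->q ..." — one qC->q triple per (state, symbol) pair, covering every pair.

states=3 start=0 accept={0,2} delta: 0a->1 0b->2 1a->2 1b->1 2a->0 2b->1

Grow the machine one transition at a time. Run the examples from 0; the earliest place one falls off (shortest prefix, ties alphabetical) gets sent to the lowest-numbered state that keeps every Accept/Reject pair distinguishable — a pair clashes when both reach the same state with identical unread suffix — and to a fresh state only if none does.
a: 0a undefined. 0a->0: no, aa/a meet in 0. Open state 1: 0a->1.
b: 0b undefined. 0b->0: no, ba/a meet in 1. 0b->1: no, bab/aab meet in 1 with "ab" left. Open state 2: 0b->2.
aa: 1a undefined. 1a->0: no, b/aab meet in 2. 1a->1: no, aa/a meet in 1. 1a->2: ok.
ab: 1b undefined. 1b->0: no, aba/a meet in 1. 1b->1: ok.
ba: 2a undefined. 2a->0: ok.
bb: 2b undefined. 2b->0: no, ba/bbbb meet in 0. 2b->1: ok.
All examples now run through 3 states with every (state, symbol) defined. Accept strings end in {0,2}, Reject strings end in {1}; accept={0,2}.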